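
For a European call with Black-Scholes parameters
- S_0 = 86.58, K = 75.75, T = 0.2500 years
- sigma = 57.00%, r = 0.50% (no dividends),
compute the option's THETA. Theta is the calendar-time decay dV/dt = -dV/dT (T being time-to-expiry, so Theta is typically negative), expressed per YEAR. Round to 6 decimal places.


Answer: Theta = -16.526155

Derivation:
d1 = 0.6157645531; d2 = 0.3307645531
phi(d1) = 0.3300465659; exp(-qT) = 1.0000000000; exp(-rT) = 0.9987507809
Theta = -S*exp(-qT)*phi(d1)*sigma/(2*sqrt(T)) - r*K*exp(-rT)*N(d2) + q*S*exp(-qT)*N(d1)
N(d1) = 0.7309750373; N(d2) = 0.6295888311; sqrt(T) = 0.5000000000
Term 1 = -86.5800 * 1.0000000000 * 0.3300465659 * 0.5700 / (2 * 0.5000000000) = -16.2879960551
Term 2 = -0.0050 * 75.7500 * 0.9987507809 * 0.6295888311 = -0.2381588850
Term 3 = 0 (no dividend yield, q = 0)
Theta = -16.2879960551 + (-0.2381588850) + (0.0000000000) = -16.526155


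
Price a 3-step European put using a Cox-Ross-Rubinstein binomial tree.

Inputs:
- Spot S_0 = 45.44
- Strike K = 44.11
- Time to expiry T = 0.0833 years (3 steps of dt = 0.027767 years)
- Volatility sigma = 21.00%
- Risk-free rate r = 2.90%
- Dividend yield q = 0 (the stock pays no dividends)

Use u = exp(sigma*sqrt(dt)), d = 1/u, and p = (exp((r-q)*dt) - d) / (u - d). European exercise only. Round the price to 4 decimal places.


Answer: Price = V(0,0) = 0.4788

Derivation:
dt = T/N = 0.027767
u = exp(sigma*sqrt(dt)) = 1.035612; d = 1/u = 0.965612
p = (exp((r-q)*dt) - d) / (u - d) = 0.502761
Discount per step: exp(-r*dt) = 0.999195
Stock lattice S(k, i) with i counting down-moves:
  k=0: S(0,0) = 45.4400
  k=1: S(1,0) = 47.0582; S(1,1) = 43.8774
  k=2: S(2,0) = 48.7341; S(2,1) = 45.4400; S(2,2) = 42.3686
  k=3: S(3,0) = 50.4696; S(3,1) = 47.0582; S(3,2) = 43.8774; S(3,3) = 40.9116
Terminal payoffs V(N, i) = max(K - S_T, 0):
  V(3,0) = 0.000000; V(3,1) = 0.000000; V(3,2) = 0.232583; V(3,3) = 3.198394
Backward induction: V(k, i) = exp(-r*dt) * [p * V(k+1, i) + (1-p) * V(k+1, i+1)].
  V(2,0) = exp(-r*dt) * [p*0.000000 + (1-p)*0.000000] = 0.000000
  V(2,1) = exp(-r*dt) * [p*0.000000 + (1-p)*0.232583] = 0.115556
  V(2,2) = exp(-r*dt) * [p*0.232583 + (1-p)*3.198394] = 1.705927
  V(1,0) = exp(-r*dt) * [p*0.000000 + (1-p)*0.115556] = 0.057413
  V(1,1) = exp(-r*dt) * [p*0.115556 + (1-p)*1.705927] = 0.905622
  V(0,0) = exp(-r*dt) * [p*0.057413 + (1-p)*0.905622] = 0.478790


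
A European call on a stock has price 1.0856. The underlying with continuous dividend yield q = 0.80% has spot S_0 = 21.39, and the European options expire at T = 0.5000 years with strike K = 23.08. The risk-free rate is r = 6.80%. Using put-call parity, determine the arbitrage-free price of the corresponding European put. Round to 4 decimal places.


Answer: Put price = 2.0895

Derivation:
Put-call parity: C - P = S_0 * exp(-qT) - K * exp(-rT).
S_0 * exp(-qT) = 21.3900 * 0.99600799 = 21.30461089
K * exp(-rT) = 23.0800 * 0.96657150 = 22.30847033
P = C - S*exp(-qT) + K*exp(-rT)
P = 1.0856 - 21.30461089 + 22.30847033 = 2.0895


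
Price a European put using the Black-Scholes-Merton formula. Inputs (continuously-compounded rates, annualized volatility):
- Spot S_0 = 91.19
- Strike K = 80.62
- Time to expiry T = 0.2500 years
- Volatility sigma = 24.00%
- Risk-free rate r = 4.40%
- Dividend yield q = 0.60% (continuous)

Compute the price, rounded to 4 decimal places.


d1 = (ln(S/K) + (r - q + 0.5*sigma^2) * T) / (sigma * sqrt(T)) = 1.16582070
d2 = d1 - sigma * sqrt(T) = 1.04582070
exp(-rT) = 0.98906028; exp(-qT) = 0.99850112
P = K * exp(-rT) * N(-d2) - S_0 * exp(-qT) * N(-d1)
N(-d1) = 0.12184347; N(-d2) = 0.14782191
P = 80.6200 * 0.98906028 * 0.14782191 - 91.1900 * 0.99850112 * 0.12184347 = 0.6928

Answer: Price = 0.6928


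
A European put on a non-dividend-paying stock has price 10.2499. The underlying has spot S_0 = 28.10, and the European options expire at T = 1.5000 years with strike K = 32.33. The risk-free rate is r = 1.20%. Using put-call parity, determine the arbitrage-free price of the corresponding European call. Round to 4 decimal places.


Put-call parity: C - P = S_0 * exp(-qT) - K * exp(-rT).
S_0 * exp(-qT) = 28.1000 * 1.00000000 = 28.10000000
K * exp(-rT) = 32.3300 * 0.98216103 = 31.75326618
C = P + S*exp(-qT) - K*exp(-rT)
C = 10.2499 + 28.10000000 - 31.75326618 = 6.5966

Answer: Call price = 6.5966


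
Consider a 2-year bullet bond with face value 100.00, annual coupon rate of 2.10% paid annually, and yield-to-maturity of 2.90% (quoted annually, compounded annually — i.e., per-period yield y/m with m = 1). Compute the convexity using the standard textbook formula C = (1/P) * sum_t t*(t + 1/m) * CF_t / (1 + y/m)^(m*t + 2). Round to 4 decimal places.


Answer: Convexity = 5.5883

Derivation:
Coupon per period c = face * coupon_rate / m = 2.100000
Periods per year m = 1; per-period yield y/m = 0.029000
Number of cashflows N = 2
Cashflows (t years, CF_t, discount factor 1/(1+y/m)^(m*t), PV):
  t = 1.0000: CF_t = 2.100000, DF = 0.971817, PV = 2.040816
  t = 2.0000: CF_t = 102.100000, DF = 0.944429, PV = 96.426187
Price P = sum_t PV_t = 98.467003
Convexity numerator sum_t t*(t + 1/m) * CF_t / (1+y/m)^(m*t + 2):
  t = 1.0000: term = 3.854812
  t = 2.0000: term = 546.406043
Convexity = (1/P) * sum = 550.260854 / 98.467003 = 5.588277


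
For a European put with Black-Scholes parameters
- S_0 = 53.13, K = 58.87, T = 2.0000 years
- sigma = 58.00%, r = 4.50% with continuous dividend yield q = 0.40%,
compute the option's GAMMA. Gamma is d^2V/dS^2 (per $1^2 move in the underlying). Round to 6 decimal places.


d1 = 0.3850197855; d2 = -0.4352240807
phi(d1) = 0.3704419040; exp(-qT) = 0.9920319148; exp(-rT) = 0.9139311853
Gamma = exp(-qT) * phi(d1) / (S * sigma * sqrt(T)) = 0.9920319148 * 0.3704419040 / (53.1300 * 0.5800 * 1.4142135624) = 0.008433

Answer: Gamma = 0.008433


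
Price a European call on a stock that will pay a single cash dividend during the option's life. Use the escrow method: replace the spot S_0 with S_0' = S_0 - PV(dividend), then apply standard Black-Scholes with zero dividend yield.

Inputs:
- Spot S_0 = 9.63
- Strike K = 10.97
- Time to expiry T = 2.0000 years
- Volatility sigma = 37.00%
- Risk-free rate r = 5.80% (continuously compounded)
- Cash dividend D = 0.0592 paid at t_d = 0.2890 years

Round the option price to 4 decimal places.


PV(D) = D * exp(-r * t_d) = 0.0592 * 0.98337770 = 0.05821596
S_0' = S_0 - PV(D) = 9.6300 - 0.05821596 = 9.57178404
d1 = (ln(S_0'/K) + (r + sigma^2/2)*T) / (sigma*sqrt(T)) = 0.22274883
d2 = d1 - sigma*sqrt(T) = -0.30051019
exp(-rT) = 0.89047522
N(d1) = 0.58813450; N(d2) = 0.38189401
C = S_0' * N(d1) - K * exp(-rT) * N(d2) = 9.57178404 * 0.58813450 - 10.9700 * 0.89047522 * 0.38189401 = 1.8990

Answer: Price = 1.8990


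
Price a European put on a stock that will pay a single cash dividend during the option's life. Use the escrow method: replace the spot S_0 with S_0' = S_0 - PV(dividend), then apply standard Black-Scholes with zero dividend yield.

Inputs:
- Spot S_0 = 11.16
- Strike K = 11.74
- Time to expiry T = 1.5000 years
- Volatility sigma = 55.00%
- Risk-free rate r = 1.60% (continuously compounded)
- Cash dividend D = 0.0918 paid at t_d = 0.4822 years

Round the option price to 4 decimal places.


Answer: Price = 3.1712

Derivation:
PV(D) = D * exp(-r * t_d) = 0.0918 * 0.99231449 = 0.09109447
S_0' = S_0 - PV(D) = 11.1600 - 0.09109447 = 11.06890553
d1 = (ln(S_0'/K) + (r + sigma^2/2)*T) / (sigma*sqrt(T)) = 0.28505092
d2 = d1 - sigma*sqrt(T) = -0.38855876
exp(-rT) = 0.97628571
N(-d1) = 0.38780257; N(-d2) = 0.65119871
P = K * exp(-rT) * N(-d2) - S_0' * N(-d1) = 11.7400 * 0.97628571 * 0.65119871 - 11.06890553 * 0.38780257 = 3.1712


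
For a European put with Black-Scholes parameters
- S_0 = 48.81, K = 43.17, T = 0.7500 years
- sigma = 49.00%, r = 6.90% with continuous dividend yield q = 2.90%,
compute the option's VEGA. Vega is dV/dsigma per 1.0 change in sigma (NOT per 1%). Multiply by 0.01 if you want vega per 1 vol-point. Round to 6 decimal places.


d1 = 0.5722292909; d2 = 0.1478768431
phi(d1) = 0.3386928214; exp(-qT) = 0.9784848257; exp(-rT) = 0.9495662287
Vega = S * exp(-qT) * phi(d1) * sqrt(T) = 48.8100 * 0.9784848257 * 0.3386928214 * 0.8660254038 = 14.008755

Answer: Vega = 14.008755


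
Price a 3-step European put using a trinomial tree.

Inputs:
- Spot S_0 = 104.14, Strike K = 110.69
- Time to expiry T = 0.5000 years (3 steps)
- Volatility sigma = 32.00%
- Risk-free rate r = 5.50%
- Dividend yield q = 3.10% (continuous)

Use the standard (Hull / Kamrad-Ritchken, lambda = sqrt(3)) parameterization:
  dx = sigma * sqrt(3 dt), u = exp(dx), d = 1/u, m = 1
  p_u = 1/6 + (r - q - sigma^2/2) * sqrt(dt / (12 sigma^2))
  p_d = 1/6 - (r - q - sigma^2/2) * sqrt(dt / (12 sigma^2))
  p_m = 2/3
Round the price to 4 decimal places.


dt = T/N = 0.166667; dx = sigma*sqrt(3*dt) = 0.226274
u = exp(dx) = 1.253919; d = 1/u = 0.797499
p_u = 0.156649, p_m = 0.666667, p_d = 0.176684
Discount per step: exp(-r*dt) = 0.990875
Stock lattice S(k, j) with j the centered position index:
  k=0: S(0,+0) = 104.1400
  k=1: S(1,-1) = 83.0516; S(1,+0) = 104.1400; S(1,+1) = 130.5832
  k=2: S(2,-2) = 66.2336; S(2,-1) = 83.0516; S(2,+0) = 104.1400; S(2,+1) = 130.5832; S(2,+2) = 163.7408
  k=3: S(3,-3) = 52.8213; S(3,-2) = 66.2336; S(3,-1) = 83.0516; S(3,+0) = 104.1400; S(3,+1) = 130.5832; S(3,+2) = 163.7408; S(3,+3) = 205.3177
Terminal payoffs V(N, j) = max(K - S_T, 0):
  V(3,-3) = 57.868747; V(3,-2) = 44.456405; V(3,-1) = 27.638410; V(3,+0) = 6.550000; V(3,+1) = 0.000000; V(3,+2) = 0.000000; V(3,+3) = 0.000000
Backward induction: V(k, j) = exp(-r*dt) * [p_u * V(k+1, j+1) + p_m * V(k+1, j) + p_d * V(k+1, j-1)]
  V(2,-2) = exp(-r*dt) * [p_u*27.638410 + p_m*44.456405 + p_d*57.868747] = 43.788385
  V(2,-1) = exp(-r*dt) * [p_u*6.550000 + p_m*27.638410 + p_d*44.456405] = 27.057231
  V(2,+0) = exp(-r*dt) * [p_u*0.000000 + p_m*6.550000 + p_d*27.638410] = 9.165528
  V(2,+1) = exp(-r*dt) * [p_u*0.000000 + p_m*0.000000 + p_d*6.550000] = 1.146720
  V(2,+2) = exp(-r*dt) * [p_u*0.000000 + p_m*0.000000 + p_d*0.000000] = 0.000000
  V(1,-1) = exp(-r*dt) * [p_u*9.165528 + p_m*27.057231 + p_d*43.788385] = 26.962344
  V(1,+0) = exp(-r*dt) * [p_u*1.146720 + p_m*9.165528 + p_d*27.057231] = 10.969549
  V(1,+1) = exp(-r*dt) * [p_u*0.000000 + p_m*1.146720 + p_d*9.165528] = 2.362130
  V(0,+0) = exp(-r*dt) * [p_u*2.362130 + p_m*10.969549 + p_d*26.962344] = 12.333299

Answer: Price = V(0,0) = 12.3333


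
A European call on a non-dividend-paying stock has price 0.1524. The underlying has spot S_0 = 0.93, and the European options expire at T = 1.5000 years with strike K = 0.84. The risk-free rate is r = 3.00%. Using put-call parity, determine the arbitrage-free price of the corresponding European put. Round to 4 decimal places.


Put-call parity: C - P = S_0 * exp(-qT) - K * exp(-rT).
S_0 * exp(-qT) = 0.9300 * 1.00000000 = 0.93000000
K * exp(-rT) = 0.8400 * 0.95599748 = 0.80303788
P = C - S*exp(-qT) + K*exp(-rT)
P = 0.1524 - 0.93000000 + 0.80303788 = 0.0254

Answer: Put price = 0.0254


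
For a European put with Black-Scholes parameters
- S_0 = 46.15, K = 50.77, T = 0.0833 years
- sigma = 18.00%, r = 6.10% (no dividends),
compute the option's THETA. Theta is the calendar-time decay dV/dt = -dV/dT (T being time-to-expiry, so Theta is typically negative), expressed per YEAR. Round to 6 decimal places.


d1 = -1.7127232170; d2 = -1.7646743478
phi(d1) = 0.0920292385; exp(-qT) = 1.0000000000; exp(-rT) = 0.9949315880
Theta = -S*exp(-qT)*phi(d1)*sigma/(2*sqrt(T)) + r*K*exp(-rT)*N(-d2) - q*S*exp(-qT)*N(-d1)
N(-d1) = 0.9566182641; N(-d2) = 0.9611907439; sqrt(T) = 0.2886173938
Term 1 = -46.1500 * 1.0000000000 * 0.0920292385 * 0.1800 / (2 * 0.2886173938) = -1.3243950307
Term 2 = 0.0610 * 50.7700 * 0.9949315880 * 0.9611907439 = 2.9616913562
Term 3 = 0 (no dividend yield, q = 0)
Theta = -1.3243950307 + (2.9616913562) + (0.0000000000) = 1.637296

Answer: Theta = 1.637296


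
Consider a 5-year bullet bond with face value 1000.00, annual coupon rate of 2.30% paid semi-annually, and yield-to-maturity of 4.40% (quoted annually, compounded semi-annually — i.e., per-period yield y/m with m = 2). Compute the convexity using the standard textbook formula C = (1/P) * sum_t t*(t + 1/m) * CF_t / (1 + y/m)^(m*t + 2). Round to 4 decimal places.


Coupon per period c = face * coupon_rate / m = 11.500000
Periods per year m = 2; per-period yield y/m = 0.022000
Number of cashflows N = 10
Cashflows (t years, CF_t, discount factor 1/(1+y/m)^(m*t), PV):
  t = 0.5000: CF_t = 11.500000, DF = 0.978474, PV = 11.252446
  t = 1.0000: CF_t = 11.500000, DF = 0.957411, PV = 11.010221
  t = 1.5000: CF_t = 11.500000, DF = 0.936801, PV = 10.773211
  t = 2.0000: CF_t = 11.500000, DF = 0.916635, PV = 10.541302
  t = 2.5000: CF_t = 11.500000, DF = 0.896903, PV = 10.314386
  t = 3.0000: CF_t = 11.500000, DF = 0.877596, PV = 10.092354
  t = 3.5000: CF_t = 11.500000, DF = 0.858704, PV = 9.875102
  t = 4.0000: CF_t = 11.500000, DF = 0.840220, PV = 9.662526
  t = 4.5000: CF_t = 11.500000, DF = 0.822133, PV = 9.454526
  t = 5.0000: CF_t = 1011.500000, DF = 0.804435, PV = 813.686160
Price P = sum_t PV_t = 906.662233
Convexity numerator sum_t t*(t + 1/m) * CF_t / (1+y/m)^(m*t + 2):
  t = 0.5000: term = 5.386605
  t = 1.0000: term = 15.811953
  t = 1.5000: term = 30.943157
  t = 2.0000: term = 50.461769
  t = 2.5000: term = 74.063262
  t = 3.0000: term = 101.456523
  t = 3.5000: term = 132.363369
  t = 4.0000: term = 166.518077
  t = 4.5000: term = 203.666924
  t = 5.0000: term = 21423.372114
Convexity = (1/P) * sum = 22204.043753 / 906.662233 = 24.489874

Answer: Convexity = 24.4899


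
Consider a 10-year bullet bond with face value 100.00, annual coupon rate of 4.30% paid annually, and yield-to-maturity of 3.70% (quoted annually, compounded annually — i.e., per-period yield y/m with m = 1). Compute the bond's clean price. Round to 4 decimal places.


Answer: Price = 104.9400

Derivation:
Coupon per period c = face * coupon_rate / m = 4.300000
Periods per year m = 1; per-period yield y/m = 0.037000
Number of cashflows N = 10
Cashflows (t years, CF_t, discount factor 1/(1+y/m)^(m*t), PV):
  t = 1.0000: CF_t = 4.300000, DF = 0.964320, PV = 4.146577
  t = 2.0000: CF_t = 4.300000, DF = 0.929913, PV = 3.998627
  t = 3.0000: CF_t = 4.300000, DF = 0.896734, PV = 3.855957
  t = 4.0000: CF_t = 4.300000, DF = 0.864739, PV = 3.718377
  t = 5.0000: CF_t = 4.300000, DF = 0.833885, PV = 3.585706
  t = 6.0000: CF_t = 4.300000, DF = 0.804132, PV = 3.457769
  t = 7.0000: CF_t = 4.300000, DF = 0.775441, PV = 3.334396
  t = 8.0000: CF_t = 4.300000, DF = 0.747773, PV = 3.215425
  t = 9.0000: CF_t = 4.300000, DF = 0.721093, PV = 3.100699
  t = 10.0000: CF_t = 104.300000, DF = 0.695364, PV = 72.526504
Price P = sum_t PV_t = 104.940037


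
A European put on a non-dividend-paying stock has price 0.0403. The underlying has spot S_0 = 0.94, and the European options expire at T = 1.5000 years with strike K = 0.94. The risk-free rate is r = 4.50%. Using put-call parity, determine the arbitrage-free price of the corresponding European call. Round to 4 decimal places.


Put-call parity: C - P = S_0 * exp(-qT) - K * exp(-rT).
S_0 * exp(-qT) = 0.9400 * 1.00000000 = 0.94000000
K * exp(-rT) = 0.9400 * 0.93472772 = 0.87864406
C = P + S*exp(-qT) - K*exp(-rT)
C = 0.0403 + 0.94000000 - 0.87864406 = 0.1017

Answer: Call price = 0.1017


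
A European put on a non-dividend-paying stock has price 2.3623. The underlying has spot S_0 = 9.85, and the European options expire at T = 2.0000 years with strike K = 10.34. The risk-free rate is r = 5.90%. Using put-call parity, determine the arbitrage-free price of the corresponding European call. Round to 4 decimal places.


Put-call parity: C - P = S_0 * exp(-qT) - K * exp(-rT).
S_0 * exp(-qT) = 9.8500 * 1.00000000 = 9.85000000
K * exp(-rT) = 10.3400 * 0.88869605 = 9.18911718
C = P + S*exp(-qT) - K*exp(-rT)
C = 2.3623 + 9.85000000 - 9.18911718 = 3.0232

Answer: Call price = 3.0232


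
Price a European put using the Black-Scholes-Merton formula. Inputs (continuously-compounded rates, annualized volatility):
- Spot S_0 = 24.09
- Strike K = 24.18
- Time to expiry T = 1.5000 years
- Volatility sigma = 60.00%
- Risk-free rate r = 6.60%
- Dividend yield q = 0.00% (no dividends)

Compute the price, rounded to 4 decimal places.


d1 = (ln(S/K) + (r - q + 0.5*sigma^2) * T) / (sigma * sqrt(T)) = 0.49707083
d2 = d1 - sigma * sqrt(T) = -0.23777609
exp(-rT) = 0.90574271; exp(-qT) = 1.00000000
P = K * exp(-rT) * N(-d2) - S_0 * exp(-qT) * N(-d1)
N(-d1) = 0.30956955; N(-d2) = 0.59397262
P = 24.1800 * 0.90574271 * 0.59397262 - 24.0900 * 1.00000000 * 0.30956955 = 5.5510

Answer: Price = 5.5510


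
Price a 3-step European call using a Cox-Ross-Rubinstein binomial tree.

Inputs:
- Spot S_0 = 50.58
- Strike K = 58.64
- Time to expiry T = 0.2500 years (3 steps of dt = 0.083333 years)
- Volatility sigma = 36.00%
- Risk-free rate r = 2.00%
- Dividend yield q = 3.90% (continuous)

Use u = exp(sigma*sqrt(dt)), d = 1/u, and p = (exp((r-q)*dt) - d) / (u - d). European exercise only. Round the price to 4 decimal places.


dt = T/N = 0.083333
u = exp(sigma*sqrt(dt)) = 1.109515; d = 1/u = 0.901295
p = (exp((r-q)*dt) - d) / (u - d) = 0.466444
Discount per step: exp(-r*dt) = 0.998335
Stock lattice S(k, i) with i counting down-moves:
  k=0: S(0,0) = 50.5800
  k=1: S(1,0) = 56.1193; S(1,1) = 45.5875
  k=2: S(2,0) = 62.2652; S(2,1) = 50.5800; S(2,2) = 41.0878
  k=3: S(3,0) = 69.0842; S(3,1) = 56.1193; S(3,2) = 45.5875; S(3,3) = 37.0322
Terminal payoffs V(N, i) = max(S_T - K, 0):
  V(3,0) = 10.444154; V(3,1) = 0.000000; V(3,2) = 0.000000; V(3,3) = 0.000000
Backward induction: V(k, i) = exp(-r*dt) * [p * V(k+1, i) + (1-p) * V(k+1, i+1)].
  V(2,0) = exp(-r*dt) * [p*10.444154 + (1-p)*0.000000] = 4.863506
  V(2,1) = exp(-r*dt) * [p*0.000000 + (1-p)*0.000000] = 0.000000
  V(2,2) = exp(-r*dt) * [p*0.000000 + (1-p)*0.000000] = 0.000000
  V(1,0) = exp(-r*dt) * [p*4.863506 + (1-p)*0.000000] = 2.264778
  V(1,1) = exp(-r*dt) * [p*0.000000 + (1-p)*0.000000] = 0.000000
  V(0,0) = exp(-r*dt) * [p*2.264778 + (1-p)*0.000000] = 1.054634

Answer: Price = V(0,0) = 1.0546


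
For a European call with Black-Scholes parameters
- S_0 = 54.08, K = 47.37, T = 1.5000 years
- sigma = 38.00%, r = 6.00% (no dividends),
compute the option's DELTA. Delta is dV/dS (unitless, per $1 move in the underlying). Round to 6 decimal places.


d1 = 0.7107287200; d2 = 0.2453256688
phi(d1) = 0.3098998216; exp(-qT) = 1.0000000000; exp(-rT) = 0.9139311853
N(d1) = 0.7613738206
Delta = exp(-qT) * N(d1) = 1.0000000000 * 0.7613738206 = 0.761374

Answer: Delta = 0.761374


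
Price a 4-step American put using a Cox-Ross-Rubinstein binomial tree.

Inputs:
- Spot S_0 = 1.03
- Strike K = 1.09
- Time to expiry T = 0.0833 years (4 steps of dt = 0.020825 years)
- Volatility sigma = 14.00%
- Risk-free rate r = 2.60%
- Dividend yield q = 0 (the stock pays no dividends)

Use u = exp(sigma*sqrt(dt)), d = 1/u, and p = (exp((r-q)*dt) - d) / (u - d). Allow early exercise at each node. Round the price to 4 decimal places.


Answer: Price = V(0,0) = 0.0607

Derivation:
dt = T/N = 0.020825
u = exp(sigma*sqrt(dt)) = 1.020409; d = 1/u = 0.979999
p = (exp((r-q)*dt) - d) / (u - d) = 0.508352
Discount per step: exp(-r*dt) = 0.999459
Stock lattice S(k, i) with i counting down-moves:
  k=0: S(0,0) = 1.0300
  k=1: S(1,0) = 1.0510; S(1,1) = 1.0094
  k=2: S(2,0) = 1.0725; S(2,1) = 1.0300; S(2,2) = 0.9892
  k=3: S(3,0) = 1.0944; S(3,1) = 1.0510; S(3,2) = 1.0094; S(3,3) = 0.9694
  k=4: S(4,0) = 1.1167; S(4,1) = 1.0725; S(4,2) = 1.0300; S(4,3) = 0.9892; S(4,4) = 0.9500
Terminal payoffs V(N, i) = max(K - S_T, 0):
  V(4,0) = 0.000000; V(4,1) = 0.017529; V(4,2) = 0.060000; V(4,3) = 0.100789; V(4,4) = 0.139963
Backward induction: V(k, i) = exp(-r*dt) * [p * V(k+1, i) + (1-p) * V(k+1, i+1)]; then take max(V_cont, immediate exercise) for American.
  V(3,0) = exp(-r*dt) * [p*0.000000 + (1-p)*0.017529] = 0.008613; exercise = 0.000000; V(3,0) = max -> 0.008613
  V(3,1) = exp(-r*dt) * [p*0.017529 + (1-p)*0.060000] = 0.038389; exercise = 0.038979; V(3,1) = max -> 0.038979
  V(3,2) = exp(-r*dt) * [p*0.060000 + (1-p)*0.100789] = 0.080010; exercise = 0.080601; V(3,2) = max -> 0.080601
  V(3,3) = exp(-r*dt) * [p*0.100789 + (1-p)*0.139963] = 0.119984; exercise = 0.120574; V(3,3) = max -> 0.120574
  V(2,0) = exp(-r*dt) * [p*0.008613 + (1-p)*0.038979] = 0.023530; exercise = 0.017529; V(2,0) = max -> 0.023530
  V(2,1) = exp(-r*dt) * [p*0.038979 + (1-p)*0.080601] = 0.059410; exercise = 0.060000; V(2,1) = max -> 0.060000
  V(2,2) = exp(-r*dt) * [p*0.080601 + (1-p)*0.120574] = 0.100199; exercise = 0.100789; V(2,2) = max -> 0.100789
  V(1,0) = exp(-r*dt) * [p*0.023530 + (1-p)*0.060000] = 0.041438; exercise = 0.038979; V(1,0) = max -> 0.041438
  V(1,1) = exp(-r*dt) * [p*0.060000 + (1-p)*0.100789] = 0.080010; exercise = 0.080601; V(1,1) = max -> 0.080601
  V(0,0) = exp(-r*dt) * [p*0.041438 + (1-p)*0.080601] = 0.060659; exercise = 0.060000; V(0,0) = max -> 0.060659


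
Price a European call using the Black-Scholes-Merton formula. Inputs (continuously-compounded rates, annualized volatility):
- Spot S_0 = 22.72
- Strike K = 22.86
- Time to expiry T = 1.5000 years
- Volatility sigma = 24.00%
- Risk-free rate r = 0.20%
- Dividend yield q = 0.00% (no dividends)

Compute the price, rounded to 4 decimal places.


Answer: Price = 2.6233

Derivation:
d1 = (ln(S/K) + (r - q + 0.5*sigma^2) * T) / (sigma * sqrt(T)) = 0.13627646
d2 = d1 - sigma * sqrt(T) = -0.15766231
exp(-rT) = 0.99700450; exp(-qT) = 1.00000000
C = S_0 * exp(-qT) * N(d1) - K * exp(-rT) * N(d2)
N(d1) = 0.55419863; N(d2) = 0.43736145
C = 22.7200 * 1.00000000 * 0.55419863 - 22.8600 * 0.99700450 * 0.43736145 = 2.6233


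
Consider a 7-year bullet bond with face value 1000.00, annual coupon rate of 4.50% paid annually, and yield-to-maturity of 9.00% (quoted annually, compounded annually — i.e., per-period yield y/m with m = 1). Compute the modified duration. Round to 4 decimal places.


Coupon per period c = face * coupon_rate / m = 45.000000
Periods per year m = 1; per-period yield y/m = 0.090000
Number of cashflows N = 7
Cashflows (t years, CF_t, discount factor 1/(1+y/m)^(m*t), PV):
  t = 1.0000: CF_t = 45.000000, DF = 0.917431, PV = 41.284404
  t = 2.0000: CF_t = 45.000000, DF = 0.841680, PV = 37.875600
  t = 3.0000: CF_t = 45.000000, DF = 0.772183, PV = 34.748257
  t = 4.0000: CF_t = 45.000000, DF = 0.708425, PV = 31.879134
  t = 5.0000: CF_t = 45.000000, DF = 0.649931, PV = 29.246912
  t = 6.0000: CF_t = 45.000000, DF = 0.596267, PV = 26.832030
  t = 7.0000: CF_t = 1045.000000, DF = 0.547034, PV = 571.650786
Price P = sum_t PV_t = 773.517122
First compute Macaulay numerator sum_t t * PV_t:
  t * PV_t at t = 1.0000: 41.284404
  t * PV_t at t = 2.0000: 75.751199
  t * PV_t at t = 3.0000: 104.244770
  t * PV_t at t = 4.0000: 127.516538
  t * PV_t at t = 5.0000: 146.234562
  t * PV_t at t = 6.0000: 160.992178
  t * PV_t at t = 7.0000: 4001.555501
Macaulay duration D = 4657.579152 / 773.517122 = 6.021301
Modified duration = D / (1 + y/m) = 6.021301 / (1 + 0.090000) = 5.524129

Answer: Modified duration = 5.5241


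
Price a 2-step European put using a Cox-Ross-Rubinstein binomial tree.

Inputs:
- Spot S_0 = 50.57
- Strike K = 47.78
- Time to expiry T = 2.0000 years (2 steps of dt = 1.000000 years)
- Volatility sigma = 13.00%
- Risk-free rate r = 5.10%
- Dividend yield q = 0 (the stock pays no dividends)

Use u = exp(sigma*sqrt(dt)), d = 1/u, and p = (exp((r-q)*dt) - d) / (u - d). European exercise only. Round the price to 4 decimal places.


Answer: Price = V(0,0) = 0.8735

Derivation:
dt = T/N = 1.000000
u = exp(sigma*sqrt(dt)) = 1.138828; d = 1/u = 0.878095
p = (exp((r-q)*dt) - d) / (u - d) = 0.668222
Discount per step: exp(-r*dt) = 0.950279
Stock lattice S(k, i) with i counting down-moves:
  k=0: S(0,0) = 50.5700
  k=1: S(1,0) = 57.5906; S(1,1) = 44.4053
  k=2: S(2,0) = 65.5858; S(2,1) = 50.5700; S(2,2) = 38.9921
Terminal payoffs V(N, i) = max(K - S_T, 0):
  V(2,0) = 0.000000; V(2,1) = 0.000000; V(2,2) = 8.787921
Backward induction: V(k, i) = exp(-r*dt) * [p * V(k+1, i) + (1-p) * V(k+1, i+1)].
  V(1,0) = exp(-r*dt) * [p*0.000000 + (1-p)*0.000000] = 0.000000
  V(1,1) = exp(-r*dt) * [p*0.000000 + (1-p)*8.787921] = 2.770671
  V(0,0) = exp(-r*dt) * [p*0.000000 + (1-p)*2.770671] = 0.873542


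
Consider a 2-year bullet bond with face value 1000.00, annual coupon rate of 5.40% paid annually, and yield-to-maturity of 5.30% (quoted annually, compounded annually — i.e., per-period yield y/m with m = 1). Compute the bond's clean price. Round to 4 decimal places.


Answer: Price = 1001.8515

Derivation:
Coupon per period c = face * coupon_rate / m = 54.000000
Periods per year m = 1; per-period yield y/m = 0.053000
Number of cashflows N = 2
Cashflows (t years, CF_t, discount factor 1/(1+y/m)^(m*t), PV):
  t = 1.0000: CF_t = 54.000000, DF = 0.949668, PV = 51.282051
  t = 2.0000: CF_t = 1054.000000, DF = 0.901869, PV = 950.569485
Price P = sum_t PV_t = 1001.851536


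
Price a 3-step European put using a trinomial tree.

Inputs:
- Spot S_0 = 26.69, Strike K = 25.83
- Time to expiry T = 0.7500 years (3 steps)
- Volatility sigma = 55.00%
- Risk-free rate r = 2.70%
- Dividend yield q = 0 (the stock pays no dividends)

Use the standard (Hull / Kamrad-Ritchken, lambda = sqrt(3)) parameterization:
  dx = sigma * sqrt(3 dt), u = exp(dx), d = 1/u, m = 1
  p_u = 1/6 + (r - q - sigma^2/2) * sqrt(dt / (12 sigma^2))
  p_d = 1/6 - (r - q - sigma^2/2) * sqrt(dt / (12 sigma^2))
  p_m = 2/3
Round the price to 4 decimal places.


Answer: Price = V(0,0) = 3.9140

Derivation:
dt = T/N = 0.250000; dx = sigma*sqrt(3*dt) = 0.476314
u = exp(dx) = 1.610128; d = 1/u = 0.621068
p_u = 0.134059, p_m = 0.666667, p_d = 0.199274
Discount per step: exp(-r*dt) = 0.993273
Stock lattice S(k, j) with j the centered position index:
  k=0: S(0,+0) = 26.6900
  k=1: S(1,-1) = 16.5763; S(1,+0) = 26.6900; S(1,+1) = 42.9743
  k=2: S(2,-2) = 10.2950; S(2,-1) = 16.5763; S(2,+0) = 26.6900; S(2,+1) = 42.9743; S(2,+2) = 69.1942
  k=3: S(3,-3) = 6.3939; S(3,-2) = 10.2950; S(3,-1) = 16.5763; S(3,+0) = 26.6900; S(3,+1) = 42.9743; S(3,+2) = 69.1942; S(3,+3) = 111.4115
Terminal payoffs V(N, j) = max(K - S_T, 0):
  V(3,-3) = 19.436083; V(3,-2) = 15.534972; V(3,-1) = 9.253683; V(3,+0) = 0.000000; V(3,+1) = 0.000000; V(3,+2) = 0.000000; V(3,+3) = 0.000000
Backward induction: V(k, j) = exp(-r*dt) * [p_u * V(k+1, j+1) + p_m * V(k+1, j) + p_d * V(k+1, j-1)]
  V(2,-2) = exp(-r*dt) * [p_u*9.253683 + p_m*15.534972 + p_d*19.436083] = 15.366222
  V(2,-1) = exp(-r*dt) * [p_u*0.000000 + p_m*9.253683 + p_d*15.534972] = 9.202508
  V(2,+0) = exp(-r*dt) * [p_u*0.000000 + p_m*0.000000 + p_d*9.253683] = 1.831612
  V(2,+1) = exp(-r*dt) * [p_u*0.000000 + p_m*0.000000 + p_d*0.000000] = 0.000000
  V(2,+2) = exp(-r*dt) * [p_u*0.000000 + p_m*0.000000 + p_d*0.000000] = 0.000000
  V(1,-1) = exp(-r*dt) * [p_u*1.831612 + p_m*9.202508 + p_d*15.366222] = 9.379113
  V(1,+0) = exp(-r*dt) * [p_u*0.000000 + p_m*1.831612 + p_d*9.202508] = 3.034343
  V(1,+1) = exp(-r*dt) * [p_u*0.000000 + p_m*0.000000 + p_d*1.831612] = 0.362537
  V(0,+0) = exp(-r*dt) * [p_u*0.362537 + p_m*3.034343 + p_d*9.379113] = 3.914000


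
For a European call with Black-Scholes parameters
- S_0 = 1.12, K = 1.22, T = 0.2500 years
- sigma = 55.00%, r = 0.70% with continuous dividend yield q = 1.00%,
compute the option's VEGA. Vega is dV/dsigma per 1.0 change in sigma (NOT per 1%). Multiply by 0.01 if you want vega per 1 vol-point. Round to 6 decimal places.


Answer: Vega = 0.219417

Derivation:
d1 = -0.1762169943; d2 = -0.4512169943
phi(d1) = 0.3927960542; exp(-qT) = 0.9975031224; exp(-rT) = 0.9982515304
Vega = S * exp(-qT) * phi(d1) * sqrt(T) = 1.1200 * 0.9975031224 * 0.3927960542 * 0.5000000000 = 0.219417


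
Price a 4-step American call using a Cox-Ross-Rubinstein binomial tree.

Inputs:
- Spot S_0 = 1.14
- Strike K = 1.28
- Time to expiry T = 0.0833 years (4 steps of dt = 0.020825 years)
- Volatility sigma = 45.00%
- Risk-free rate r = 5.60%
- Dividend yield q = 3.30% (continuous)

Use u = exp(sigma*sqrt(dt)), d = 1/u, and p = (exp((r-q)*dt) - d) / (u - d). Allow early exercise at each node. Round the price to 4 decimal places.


dt = T/N = 0.020825
u = exp(sigma*sqrt(dt)) = 1.067094; d = 1/u = 0.937125
p = (exp((r-q)*dt) - d) / (u - d) = 0.487457
Discount per step: exp(-r*dt) = 0.998834
Stock lattice S(k, i) with i counting down-moves:
  k=0: S(0,0) = 1.1400
  k=1: S(1,0) = 1.2165; S(1,1) = 1.0683
  k=2: S(2,0) = 1.2981; S(2,1) = 1.1400; S(2,2) = 1.0012
  k=3: S(3,0) = 1.3852; S(3,1) = 1.2165; S(3,2) = 1.0683; S(3,3) = 0.9382
  k=4: S(4,0) = 1.4781; S(4,1) = 1.2981; S(4,2) = 1.1400; S(4,3) = 1.0012; S(4,4) = 0.8792
Terminal payoffs V(N, i) = max(S_T - K, 0):
  V(4,0) = 0.198139; V(4,1) = 0.018106; V(4,2) = 0.000000; V(4,3) = 0.000000; V(4,4) = 0.000000
Backward induction: V(k, i) = exp(-r*dt) * [p * V(k+1, i) + (1-p) * V(k+1, i+1)]; then take max(V_cont, immediate exercise) for American.
  V(3,0) = exp(-r*dt) * [p*0.198139 + (1-p)*0.018106] = 0.105741; exercise = 0.105201; V(3,0) = max -> 0.105741
  V(3,1) = exp(-r*dt) * [p*0.018106 + (1-p)*0.000000] = 0.008815; exercise = 0.000000; V(3,1) = max -> 0.008815
  V(3,2) = exp(-r*dt) * [p*0.000000 + (1-p)*0.000000] = 0.000000; exercise = 0.000000; V(3,2) = max -> 0.000000
  V(3,3) = exp(-r*dt) * [p*0.000000 + (1-p)*0.000000] = 0.000000; exercise = 0.000000; V(3,3) = max -> 0.000000
  V(2,0) = exp(-r*dt) * [p*0.105741 + (1-p)*0.008815] = 0.055997; exercise = 0.018106; V(2,0) = max -> 0.055997
  V(2,1) = exp(-r*dt) * [p*0.008815 + (1-p)*0.000000] = 0.004292; exercise = 0.000000; V(2,1) = max -> 0.004292
  V(2,2) = exp(-r*dt) * [p*0.000000 + (1-p)*0.000000] = 0.000000; exercise = 0.000000; V(2,2) = max -> 0.000000
  V(1,0) = exp(-r*dt) * [p*0.055997 + (1-p)*0.004292] = 0.029462; exercise = 0.000000; V(1,0) = max -> 0.029462
  V(1,1) = exp(-r*dt) * [p*0.004292 + (1-p)*0.000000] = 0.002090; exercise = 0.000000; V(1,1) = max -> 0.002090
  V(0,0) = exp(-r*dt) * [p*0.029462 + (1-p)*0.002090] = 0.015414; exercise = 0.000000; V(0,0) = max -> 0.015414

Answer: Price = V(0,0) = 0.0154


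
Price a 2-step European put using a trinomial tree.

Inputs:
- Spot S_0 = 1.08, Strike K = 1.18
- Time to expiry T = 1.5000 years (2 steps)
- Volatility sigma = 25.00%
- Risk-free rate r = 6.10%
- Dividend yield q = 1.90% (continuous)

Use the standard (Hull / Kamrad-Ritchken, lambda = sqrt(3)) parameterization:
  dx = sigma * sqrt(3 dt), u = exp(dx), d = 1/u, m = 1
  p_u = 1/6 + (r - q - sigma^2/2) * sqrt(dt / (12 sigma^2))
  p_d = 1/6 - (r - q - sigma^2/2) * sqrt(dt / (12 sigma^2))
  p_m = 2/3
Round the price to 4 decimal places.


Answer: Price = V(0,0) = 0.1435

Derivation:
dt = T/N = 0.750000; dx = sigma*sqrt(3*dt) = 0.375000
u = exp(dx) = 1.454991; d = 1/u = 0.687289
p_u = 0.177417, p_m = 0.666667, p_d = 0.155917
Discount per step: exp(-r*dt) = 0.955281
Stock lattice S(k, j) with j the centered position index:
  k=0: S(0,+0) = 1.0800
  k=1: S(1,-1) = 0.7423; S(1,+0) = 1.0800; S(1,+1) = 1.5714
  k=2: S(2,-2) = 0.5102; S(2,-1) = 0.7423; S(2,+0) = 1.0800; S(2,+1) = 1.5714; S(2,+2) = 2.2864
Terminal payoffs V(N, j) = max(K - S_T, 0):
  V(2,-2) = 0.669844; V(2,-1) = 0.437728; V(2,+0) = 0.100000; V(2,+1) = 0.000000; V(2,+2) = 0.000000
Backward induction: V(k, j) = exp(-r*dt) * [p_u * V(k+1, j+1) + p_m * V(k+1, j) + p_d * V(k+1, j-1)]
  V(1,-1) = exp(-r*dt) * [p_u*0.100000 + p_m*0.437728 + p_d*0.669844] = 0.395486
  V(1,+0) = exp(-r*dt) * [p_u*0.000000 + p_m*0.100000 + p_d*0.437728] = 0.128882
  V(1,+1) = exp(-r*dt) * [p_u*0.000000 + p_m*0.000000 + p_d*0.100000] = 0.014894
  V(0,+0) = exp(-r*dt) * [p_u*0.014894 + p_m*0.128882 + p_d*0.395486] = 0.143509


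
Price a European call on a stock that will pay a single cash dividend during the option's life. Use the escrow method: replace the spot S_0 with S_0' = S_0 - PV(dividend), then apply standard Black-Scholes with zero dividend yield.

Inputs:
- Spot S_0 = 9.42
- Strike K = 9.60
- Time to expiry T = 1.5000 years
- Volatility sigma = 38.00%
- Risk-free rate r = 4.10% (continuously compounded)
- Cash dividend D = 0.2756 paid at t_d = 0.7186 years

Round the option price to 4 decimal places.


PV(D) = D * exp(-r * t_d) = 0.2756 * 0.97096719 = 0.26759856
S_0' = S_0 - PV(D) = 9.4200 - 0.26759856 = 9.15240144
d1 = (ln(S_0'/K) + (r + sigma^2/2)*T) / (sigma*sqrt(T)) = 0.26225268
d2 = d1 - sigma*sqrt(T) = -0.20315037
exp(-rT) = 0.94035295
N(d1) = 0.60343668; N(d2) = 0.41950875
C = S_0' * N(d1) - K * exp(-rT) * N(d2) = 9.15240144 * 0.60343668 - 9.6000 * 0.94035295 * 0.41950875 = 1.7358

Answer: Price = 1.7358


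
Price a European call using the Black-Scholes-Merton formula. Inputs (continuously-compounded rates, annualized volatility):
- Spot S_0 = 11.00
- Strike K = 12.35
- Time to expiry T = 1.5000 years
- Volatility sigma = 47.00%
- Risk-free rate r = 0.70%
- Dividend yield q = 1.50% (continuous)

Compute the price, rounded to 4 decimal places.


Answer: Price = 1.9313

Derivation:
d1 = (ln(S/K) + (r - q + 0.5*sigma^2) * T) / (sigma * sqrt(T)) = 0.06586558
d2 = d1 - sigma * sqrt(T) = -0.50976451
exp(-rT) = 0.98955493; exp(-qT) = 0.97775124
C = S_0 * exp(-qT) * N(d1) - K * exp(-rT) * N(d2)
N(d1) = 0.52625758; N(d2) = 0.30510823
C = 11.0000 * 0.97775124 * 0.52625758 - 12.3500 * 0.98955493 * 0.30510823 = 1.9313


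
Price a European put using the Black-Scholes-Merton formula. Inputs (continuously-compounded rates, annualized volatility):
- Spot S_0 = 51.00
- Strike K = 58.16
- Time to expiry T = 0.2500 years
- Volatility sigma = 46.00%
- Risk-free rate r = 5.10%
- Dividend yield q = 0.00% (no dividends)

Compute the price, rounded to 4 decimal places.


Answer: Price = 8.8170

Derivation:
d1 = (ln(S/K) + (r - q + 0.5*sigma^2) * T) / (sigma * sqrt(T)) = -0.40074870
d2 = d1 - sigma * sqrt(T) = -0.63074870
exp(-rT) = 0.98733094; exp(-qT) = 1.00000000
P = K * exp(-rT) * N(-d2) - S_0 * exp(-qT) * N(-d1)
N(-d1) = 0.65569742; N(-d2) = 0.73589757
P = 58.1600 * 0.98733094 * 0.73589757 - 51.0000 * 1.00000000 * 0.65569742 = 8.8170


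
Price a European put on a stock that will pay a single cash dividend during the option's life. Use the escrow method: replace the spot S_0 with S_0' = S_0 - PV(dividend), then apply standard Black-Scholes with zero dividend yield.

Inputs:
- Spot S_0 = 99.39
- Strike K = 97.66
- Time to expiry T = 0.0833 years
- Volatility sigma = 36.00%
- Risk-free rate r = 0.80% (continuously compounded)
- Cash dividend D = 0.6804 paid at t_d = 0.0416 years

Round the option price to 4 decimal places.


PV(D) = D * exp(-r * t_d) = 0.6804 * 0.99966726 = 0.68017360
S_0' = S_0 - PV(D) = 99.3900 - 0.68017360 = 98.70982640
d1 = (ln(S_0'/K) + (r + sigma^2/2)*T) / (sigma*sqrt(T)) = 0.16127350
d2 = d1 - sigma*sqrt(T) = 0.05737124
exp(-rT) = 0.99933382
N(-d1) = 0.43593900; N(-d2) = 0.47712474
P = K * exp(-rT) * N(-d2) - S_0' * N(-d1) = 97.6600 * 0.99933382 * 0.47712474 - 98.70982640 * 0.43593900 = 3.5335

Answer: Price = 3.5335


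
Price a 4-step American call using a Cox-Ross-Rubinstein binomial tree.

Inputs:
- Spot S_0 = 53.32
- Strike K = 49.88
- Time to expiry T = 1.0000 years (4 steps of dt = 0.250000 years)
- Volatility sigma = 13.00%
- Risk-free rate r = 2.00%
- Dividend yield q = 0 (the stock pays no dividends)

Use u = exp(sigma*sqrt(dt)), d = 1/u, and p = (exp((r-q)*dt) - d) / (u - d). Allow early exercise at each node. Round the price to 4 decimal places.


Answer: Price = V(0,0) = 5.5584

Derivation:
dt = T/N = 0.250000
u = exp(sigma*sqrt(dt)) = 1.067159; d = 1/u = 0.937067
p = (exp((r-q)*dt) - d) / (u - d) = 0.522286
Discount per step: exp(-r*dt) = 0.995012
Stock lattice S(k, i) with i counting down-moves:
  k=0: S(0,0) = 53.3200
  k=1: S(1,0) = 56.9009; S(1,1) = 49.9644
  k=2: S(2,0) = 60.7223; S(2,1) = 53.3200; S(2,2) = 46.8200
  k=3: S(3,0) = 64.8004; S(3,1) = 56.9009; S(3,2) = 49.9644; S(3,3) = 43.8735
  k=4: S(4,0) = 69.1523; S(4,1) = 60.7223; S(4,2) = 53.3200; S(4,3) = 46.8200; S(4,4) = 41.1125
Terminal payoffs V(N, i) = max(S_T - K, 0):
  V(4,0) = 19.272312; V(4,1) = 10.842329; V(4,2) = 3.440000; V(4,3) = 0.000000; V(4,4) = 0.000000
Backward induction: V(k, i) = exp(-r*dt) * [p * V(k+1, i) + (1-p) * V(k+1, i+1)]; then take max(V_cont, immediate exercise) for American.
  V(3,0) = exp(-r*dt) * [p*19.272312 + (1-p)*10.842329] = 15.169159; exercise = 14.920382; V(3,0) = max -> 15.169159
  V(3,1) = exp(-r*dt) * [p*10.842329 + (1-p)*3.440000] = 7.269697; exercise = 7.020919; V(3,1) = max -> 7.269697
  V(3,2) = exp(-r*dt) * [p*3.440000 + (1-p)*0.000000] = 1.787704; exercise = 0.084437; V(3,2) = max -> 1.787704
  V(3,3) = exp(-r*dt) * [p*0.000000 + (1-p)*0.000000] = 0.000000; exercise = 0.000000; V(3,3) = max -> 0.000000
  V(2,0) = exp(-r*dt) * [p*15.169159 + (1-p)*7.269697] = 11.338644; exercise = 10.842329; V(2,0) = max -> 11.338644
  V(2,1) = exp(-r*dt) * [p*7.269697 + (1-p)*1.787704] = 4.627678; exercise = 3.440000; V(2,1) = max -> 4.627678
  V(2,2) = exp(-r*dt) * [p*1.787704 + (1-p)*0.000000] = 0.929037; exercise = 0.000000; V(2,2) = max -> 0.929037
  V(1,0) = exp(-r*dt) * [p*11.338644 + (1-p)*4.627678] = 8.092162; exercise = 7.020919; V(1,0) = max -> 8.092162
  V(1,1) = exp(-r*dt) * [p*4.627678 + (1-p)*0.929037] = 2.846519; exercise = 0.084437; V(1,1) = max -> 2.846519
  V(0,0) = exp(-r*dt) * [p*8.092162 + (1-p)*2.846519] = 5.558386; exercise = 3.440000; V(0,0) = max -> 5.558386


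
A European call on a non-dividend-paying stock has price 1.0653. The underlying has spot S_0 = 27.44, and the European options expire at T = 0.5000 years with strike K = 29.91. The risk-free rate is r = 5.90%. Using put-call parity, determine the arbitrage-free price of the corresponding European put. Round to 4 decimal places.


Answer: Put price = 2.6658

Derivation:
Put-call parity: C - P = S_0 * exp(-qT) - K * exp(-rT).
S_0 * exp(-qT) = 27.4400 * 1.00000000 = 27.44000000
K * exp(-rT) = 29.9100 * 0.97093088 = 29.04054255
P = C - S*exp(-qT) + K*exp(-rT)
P = 1.0653 - 27.44000000 + 29.04054255 = 2.6658


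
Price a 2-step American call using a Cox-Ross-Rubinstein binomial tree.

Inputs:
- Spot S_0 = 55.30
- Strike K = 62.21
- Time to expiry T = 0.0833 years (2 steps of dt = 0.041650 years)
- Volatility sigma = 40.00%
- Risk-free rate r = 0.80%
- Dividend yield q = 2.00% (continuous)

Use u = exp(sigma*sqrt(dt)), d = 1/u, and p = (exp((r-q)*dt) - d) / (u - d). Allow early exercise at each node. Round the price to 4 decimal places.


dt = T/N = 0.041650
u = exp(sigma*sqrt(dt)) = 1.085058; d = 1/u = 0.921610
p = (exp((r-q)*dt) - d) / (u - d) = 0.476546
Discount per step: exp(-r*dt) = 0.999667
Stock lattice S(k, i) with i counting down-moves:
  k=0: S(0,0) = 55.3000
  k=1: S(1,0) = 60.0037; S(1,1) = 50.9650
  k=2: S(2,0) = 65.1075; S(2,1) = 55.3000; S(2,2) = 46.9699
Terminal payoffs V(N, i) = max(S_T - K, 0):
  V(2,0) = 2.897488; V(2,1) = 0.000000; V(2,2) = 0.000000
Backward induction: V(k, i) = exp(-r*dt) * [p * V(k+1, i) + (1-p) * V(k+1, i+1)]; then take max(V_cont, immediate exercise) for American.
  V(1,0) = exp(-r*dt) * [p*2.897488 + (1-p)*0.000000] = 1.380326; exercise = 0.000000; V(1,0) = max -> 1.380326
  V(1,1) = exp(-r*dt) * [p*0.000000 + (1-p)*0.000000] = 0.000000; exercise = 0.000000; V(1,1) = max -> 0.000000
  V(0,0) = exp(-r*dt) * [p*1.380326 + (1-p)*0.000000] = 0.657570; exercise = 0.000000; V(0,0) = max -> 0.657570

Answer: Price = V(0,0) = 0.6576


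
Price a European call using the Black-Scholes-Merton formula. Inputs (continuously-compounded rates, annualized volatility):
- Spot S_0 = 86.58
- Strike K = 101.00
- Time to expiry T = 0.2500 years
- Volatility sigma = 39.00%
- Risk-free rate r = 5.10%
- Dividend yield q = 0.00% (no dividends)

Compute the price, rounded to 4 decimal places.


Answer: Price = 2.4759

Derivation:
d1 = (ln(S/K) + (r - q + 0.5*sigma^2) * T) / (sigma * sqrt(T)) = -0.62712397
d2 = d1 - sigma * sqrt(T) = -0.82212397
exp(-rT) = 0.98733094; exp(-qT) = 1.00000000
C = S_0 * exp(-qT) * N(d1) - K * exp(-rT) * N(d2)
N(d1) = 0.26528899; N(d2) = 0.20550317
C = 86.5800 * 1.00000000 * 0.26528899 - 101.0000 * 0.98733094 * 0.20550317 = 2.4759


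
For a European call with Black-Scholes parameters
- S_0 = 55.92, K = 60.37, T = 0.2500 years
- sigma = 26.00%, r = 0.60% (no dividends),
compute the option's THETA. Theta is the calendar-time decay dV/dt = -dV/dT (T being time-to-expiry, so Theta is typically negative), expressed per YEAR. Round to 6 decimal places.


Answer: Theta = -5.180694

Derivation:
d1 = -0.5124630376; d2 = -0.6424630376
phi(d1) = 0.3498510748; exp(-qT) = 1.0000000000; exp(-rT) = 0.9985011244
Theta = -S*exp(-qT)*phi(d1)*sigma/(2*sqrt(T)) - r*K*exp(-rT)*N(d2) + q*S*exp(-qT)*N(d1)
N(d1) = 0.3041634914; N(d2) = 0.2602862906; sqrt(T) = 0.5000000000
Term 1 = -55.9200 * 1.0000000000 * 0.3498510748 * 0.2600 / (2 * 0.5000000000) = -5.0865547467
Term 2 = -0.0060 * 60.3700 * 0.9985011244 * 0.2602862906 = -0.0941395848
Term 3 = 0 (no dividend yield, q = 0)
Theta = -5.0865547467 + (-0.0941395848) + (0.0000000000) = -5.180694
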